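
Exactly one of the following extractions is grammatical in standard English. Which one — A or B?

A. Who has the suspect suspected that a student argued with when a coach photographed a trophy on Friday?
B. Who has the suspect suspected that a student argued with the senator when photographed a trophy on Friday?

A

In B, the wh-phrase is extracted from inside an adjunct island (introduced by "when"), which blocks movement.
In A, the extraction path crosses only that-complement boundaries, which are transparent.
So A is grammatical.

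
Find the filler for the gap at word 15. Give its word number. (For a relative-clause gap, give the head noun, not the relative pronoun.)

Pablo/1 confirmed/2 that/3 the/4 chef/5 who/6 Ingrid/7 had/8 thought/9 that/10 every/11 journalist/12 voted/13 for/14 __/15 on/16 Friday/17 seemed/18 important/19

The gap at 15 is the prepositional object of "voted", inside a relative clause.
The relative pronoun is "who" (word 6); it is bound by the head noun immediately before it.
Its filler is the head noun "chef", at word 5.

5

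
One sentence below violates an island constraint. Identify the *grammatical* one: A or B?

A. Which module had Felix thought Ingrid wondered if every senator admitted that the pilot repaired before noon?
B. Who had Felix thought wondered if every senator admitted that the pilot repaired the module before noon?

B

In A, the wh-phrase is extracted from inside a wh-island (introduced by "if"), which blocks movement.
In B, the extraction path crosses only that-complement boundaries, which are transparent.
So B is grammatical.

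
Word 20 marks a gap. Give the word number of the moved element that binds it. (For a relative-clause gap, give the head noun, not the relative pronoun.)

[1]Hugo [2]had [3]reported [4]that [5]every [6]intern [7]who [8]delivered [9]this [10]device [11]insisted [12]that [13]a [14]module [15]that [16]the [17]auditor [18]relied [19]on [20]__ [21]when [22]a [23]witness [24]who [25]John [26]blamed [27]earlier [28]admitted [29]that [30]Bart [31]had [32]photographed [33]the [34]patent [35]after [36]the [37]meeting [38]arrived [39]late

The gap at 20 is the prepositional object of "relied", inside a relative clause.
The relative pronoun is "that" (word 15); it is bound by the head noun immediately before it.
Its filler is the head noun "module", at word 14.

14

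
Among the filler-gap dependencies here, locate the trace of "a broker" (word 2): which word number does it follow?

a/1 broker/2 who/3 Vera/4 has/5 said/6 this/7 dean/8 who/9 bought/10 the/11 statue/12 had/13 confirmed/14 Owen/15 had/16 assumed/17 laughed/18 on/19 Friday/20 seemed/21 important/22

The displaced element is "a broker" (word 2).
It is linked across 3 clause boundaries (Ø → Ø → Ø).
It functions as the subject of "laughed", so the gap sits immediately after word 17 ("assumed").
Base order: Vera has said this dean who bought the statue had confirmed Owen had assumed a broker laughed on Friday.

17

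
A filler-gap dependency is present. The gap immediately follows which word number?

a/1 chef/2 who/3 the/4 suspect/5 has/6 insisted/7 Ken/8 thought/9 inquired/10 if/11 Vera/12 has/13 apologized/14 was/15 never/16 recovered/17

The displaced element is "a chef" (word 2).
It is linked across 2 clause boundaries (Ø → Ø).
It functions as the subject of "inquired", so the gap sits immediately after word 9 ("thought").
Base order: The suspect has insisted Ken thought that a chef inquired if Vera has apologized.

9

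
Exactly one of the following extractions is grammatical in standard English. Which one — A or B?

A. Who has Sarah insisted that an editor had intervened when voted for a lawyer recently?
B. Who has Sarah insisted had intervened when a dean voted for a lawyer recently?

In A, the wh-phrase is extracted from inside an adjunct island (introduced by "when"), which blocks movement.
In B, the extraction path crosses only that-complement boundaries, which are transparent.
So B is grammatical.

B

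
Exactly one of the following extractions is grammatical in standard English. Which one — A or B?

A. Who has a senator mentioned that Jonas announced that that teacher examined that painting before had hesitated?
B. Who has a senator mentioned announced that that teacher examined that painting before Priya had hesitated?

B

In A, the wh-phrase is extracted from inside an adjunct island (introduced by "before"), which blocks movement.
In B, the extraction path crosses only that-complement boundaries, which are transparent.
So B is grammatical.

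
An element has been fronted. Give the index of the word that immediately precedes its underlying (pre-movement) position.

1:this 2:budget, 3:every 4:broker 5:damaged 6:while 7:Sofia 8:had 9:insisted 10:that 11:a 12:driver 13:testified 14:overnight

The displaced element is "this budget" (word 2).
It functions as the direct object of "damaged", so the gap sits immediately after word 5 ("damaged").
Base order: Every broker damaged this budget while Sofia had insisted that a driver testified overnight.

5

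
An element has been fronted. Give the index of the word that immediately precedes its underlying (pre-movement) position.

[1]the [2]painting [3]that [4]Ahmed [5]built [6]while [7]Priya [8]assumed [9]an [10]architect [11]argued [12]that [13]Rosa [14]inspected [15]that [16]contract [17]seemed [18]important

5

The displaced element is "the painting" (word 2).
It functions as the direct object of "built", so the gap sits immediately after word 5 ("built").
Base order: Ahmed built the painting while Priya assumed an architect argued that Rosa inspected that contract.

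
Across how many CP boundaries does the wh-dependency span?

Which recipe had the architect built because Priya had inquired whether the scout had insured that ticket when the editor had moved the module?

0

"which recipe" originates inside the matrix clause — no clause boundary is crossed.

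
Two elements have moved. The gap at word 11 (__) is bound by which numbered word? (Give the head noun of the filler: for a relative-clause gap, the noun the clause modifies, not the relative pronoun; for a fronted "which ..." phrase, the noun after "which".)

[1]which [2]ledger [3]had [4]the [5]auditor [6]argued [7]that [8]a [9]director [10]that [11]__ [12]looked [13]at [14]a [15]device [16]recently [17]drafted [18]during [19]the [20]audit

The marked gap is inside the relative clause, the subject of "looked".
Its filler is the head noun "director" (via "that"), at word 9.
(The other dependency links word 2 to a gap after word 17.)

9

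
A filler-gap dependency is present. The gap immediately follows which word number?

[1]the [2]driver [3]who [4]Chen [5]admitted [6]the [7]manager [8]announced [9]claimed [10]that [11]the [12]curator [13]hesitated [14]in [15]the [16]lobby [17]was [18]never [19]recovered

The displaced element is "the driver" (word 2).
It is linked across 2 clause boundaries (Ø → Ø).
It functions as the subject of "claimed", so the gap sits immediately after word 8 ("announced").
Base order: Chen admitted the manager announced that the driver claimed that the curator hesitated in the lobby.

8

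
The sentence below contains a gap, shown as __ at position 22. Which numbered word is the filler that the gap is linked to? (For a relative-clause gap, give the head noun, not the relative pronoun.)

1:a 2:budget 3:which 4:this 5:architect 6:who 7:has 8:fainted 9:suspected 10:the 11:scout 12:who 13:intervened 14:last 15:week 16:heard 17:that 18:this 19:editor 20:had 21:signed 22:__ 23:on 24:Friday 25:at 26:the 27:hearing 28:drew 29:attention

The gap at 22 is the object of "signed", inside a relative clause.
The relative pronoun is "which" (word 3); it is bound by the head noun immediately before it.
Its filler is the head noun "budget", at word 2.

2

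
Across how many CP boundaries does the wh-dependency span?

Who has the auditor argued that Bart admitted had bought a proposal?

"who" is extracted from the subject of "bought".
Boundaries crossed, outermost first: [that], [Ø] — 2 in total.

2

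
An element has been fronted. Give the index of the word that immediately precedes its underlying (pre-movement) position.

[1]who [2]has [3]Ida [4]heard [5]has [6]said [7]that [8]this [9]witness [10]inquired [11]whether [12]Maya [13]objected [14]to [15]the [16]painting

The displaced element is "who" (word 1).
It is linked across 1 clause boundary (Ø).
It functions as the subject of "said", so the gap sits immediately after word 4 ("heard").
Base order: Ida has heard who has said that this witness inquired whether Maya objected to the painting.

4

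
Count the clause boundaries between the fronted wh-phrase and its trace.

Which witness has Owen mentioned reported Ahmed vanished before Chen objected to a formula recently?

1

"which witness" is extracted from the subject of "reported".
Boundaries crossed, outermost first: [Ø] — 1 in total.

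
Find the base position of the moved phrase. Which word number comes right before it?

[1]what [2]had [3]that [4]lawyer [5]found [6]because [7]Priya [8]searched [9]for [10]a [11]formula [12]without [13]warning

5

The displaced element is "what" (word 1).
It functions as the direct object of "found", so the gap sits immediately after word 5 ("found").
Base order: That lawyer had found what because Priya searched for a formula without warning.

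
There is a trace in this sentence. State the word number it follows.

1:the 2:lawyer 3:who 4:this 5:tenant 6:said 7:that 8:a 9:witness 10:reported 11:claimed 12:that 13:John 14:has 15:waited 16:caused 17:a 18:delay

The displaced element is "the lawyer" (word 2).
It is linked across 2 clause boundaries (that → Ø).
It functions as the subject of "claimed", so the gap sits immediately after word 10 ("reported").
Base order: This tenant said that a witness reported that the lawyer claimed that John has waited.

10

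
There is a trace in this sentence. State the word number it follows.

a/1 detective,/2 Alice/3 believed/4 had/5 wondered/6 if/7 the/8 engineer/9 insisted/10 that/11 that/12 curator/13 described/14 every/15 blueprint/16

4

The displaced element is "a detective" (word 2).
It is linked across 1 clause boundary (Ø).
It functions as the subject of "wondered", so the gap sits immediately after word 4 ("believed").
Base order: Alice believed that a detective had wondered if the engineer insisted that that curator described every blueprint.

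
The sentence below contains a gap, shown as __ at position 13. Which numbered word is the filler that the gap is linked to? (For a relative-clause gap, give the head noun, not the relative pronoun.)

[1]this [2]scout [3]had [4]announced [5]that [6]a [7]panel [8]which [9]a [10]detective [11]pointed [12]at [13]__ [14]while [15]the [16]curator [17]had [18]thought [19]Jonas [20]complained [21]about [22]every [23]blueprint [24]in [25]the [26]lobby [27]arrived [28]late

The gap at 13 is the prepositional object of "pointed", inside a relative clause.
The relative pronoun is "which" (word 8); it is bound by the head noun immediately before it.
Its filler is the head noun "panel", at word 7.

7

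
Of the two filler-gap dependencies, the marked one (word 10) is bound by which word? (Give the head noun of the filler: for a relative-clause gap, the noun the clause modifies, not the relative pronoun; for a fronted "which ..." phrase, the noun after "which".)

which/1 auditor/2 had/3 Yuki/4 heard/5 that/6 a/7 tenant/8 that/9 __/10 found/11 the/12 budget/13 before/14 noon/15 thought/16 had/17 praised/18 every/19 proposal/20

The marked gap is inside the relative clause, the subject of "found".
Its filler is the head noun "tenant" (via "that"), at word 8.
(The other dependency links word 2 to a gap after word 16.)

8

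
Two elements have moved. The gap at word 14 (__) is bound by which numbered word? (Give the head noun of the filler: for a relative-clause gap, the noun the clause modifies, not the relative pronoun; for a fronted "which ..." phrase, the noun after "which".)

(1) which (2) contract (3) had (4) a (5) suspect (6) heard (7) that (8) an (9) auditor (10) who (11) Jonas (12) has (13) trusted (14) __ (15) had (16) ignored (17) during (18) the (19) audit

9

The marked gap is inside the relative clause, the direct object of "trusted".
Its filler is the head noun "auditor" (via "who"), at word 9.
(The other dependency links word 2 to a gap after word 16.)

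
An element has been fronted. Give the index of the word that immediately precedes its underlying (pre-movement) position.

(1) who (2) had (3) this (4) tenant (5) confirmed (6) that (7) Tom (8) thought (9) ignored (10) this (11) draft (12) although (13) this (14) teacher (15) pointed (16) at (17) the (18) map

The displaced element is "who" (word 1).
It is linked across 2 clause boundaries (that → Ø).
It functions as the subject of "ignored", so the gap sits immediately after word 8 ("thought").
Base order: This tenant had confirmed that Tom thought that who ignored this draft although this teacher pointed at the map.

8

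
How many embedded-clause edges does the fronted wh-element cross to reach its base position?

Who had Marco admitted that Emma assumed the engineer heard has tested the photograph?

3

"who" is extracted from the subject of "tested".
Boundaries crossed, outermost first: [that], [Ø], [Ø] — 3 in total.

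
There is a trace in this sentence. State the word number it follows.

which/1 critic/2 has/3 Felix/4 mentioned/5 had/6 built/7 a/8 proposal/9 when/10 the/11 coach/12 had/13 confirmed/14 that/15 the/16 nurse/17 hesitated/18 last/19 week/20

5

The displaced element is "which critic" (word 2).
It is linked across 1 clause boundary (Ø).
It functions as the subject of "built", so the gap sits immediately after word 5 ("mentioned").
Base order: Felix has mentioned that which critic had built a proposal when the coach had confirmed that the nurse hesitated last week.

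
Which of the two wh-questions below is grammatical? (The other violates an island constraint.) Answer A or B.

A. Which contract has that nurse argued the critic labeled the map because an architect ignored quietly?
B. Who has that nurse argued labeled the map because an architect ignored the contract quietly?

B

In A, the wh-phrase is extracted from inside an adjunct island (introduced by "because"), which blocks movement.
In B, the extraction path crosses only that-complement boundaries, which are transparent.
So B is grammatical.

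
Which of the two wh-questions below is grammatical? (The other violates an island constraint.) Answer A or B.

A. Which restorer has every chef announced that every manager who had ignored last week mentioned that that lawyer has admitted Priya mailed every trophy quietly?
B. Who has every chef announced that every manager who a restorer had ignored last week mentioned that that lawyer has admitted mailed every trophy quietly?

B

In A, the wh-phrase is extracted from inside a complex-NP island (relative clause) (introduced by "who"), which blocks movement.
In B, the extraction path crosses only that-complement boundaries, which are transparent.
So B is grammatical.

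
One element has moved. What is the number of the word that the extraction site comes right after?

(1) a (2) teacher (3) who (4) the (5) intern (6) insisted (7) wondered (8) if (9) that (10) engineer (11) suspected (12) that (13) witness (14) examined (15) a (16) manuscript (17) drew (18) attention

The displaced element is "a teacher" (word 2).
It is linked across 1 clause boundary (Ø).
It functions as the subject of "wondered", so the gap sits immediately after word 6 ("insisted").
Base order: The intern insisted that a teacher wondered if that engineer suspected that witness examined a manuscript.

6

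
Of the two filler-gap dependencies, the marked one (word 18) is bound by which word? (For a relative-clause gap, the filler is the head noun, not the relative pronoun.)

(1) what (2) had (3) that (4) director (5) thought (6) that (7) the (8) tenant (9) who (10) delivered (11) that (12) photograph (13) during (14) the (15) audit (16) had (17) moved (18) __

1

The marked gap is the direct object of "moved".
Its filler is the fronted wh-phrase "what", at word 1.
(The other dependency links word 8 to a gap after word 9.)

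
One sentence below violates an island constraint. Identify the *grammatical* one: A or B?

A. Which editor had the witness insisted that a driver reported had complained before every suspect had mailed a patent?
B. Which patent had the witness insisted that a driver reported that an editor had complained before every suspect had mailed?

A

In B, the wh-phrase is extracted from inside an adjunct island (introduced by "before"), which blocks movement.
In A, the extraction path crosses only that-complement boundaries, which are transparent.
So A is grammatical.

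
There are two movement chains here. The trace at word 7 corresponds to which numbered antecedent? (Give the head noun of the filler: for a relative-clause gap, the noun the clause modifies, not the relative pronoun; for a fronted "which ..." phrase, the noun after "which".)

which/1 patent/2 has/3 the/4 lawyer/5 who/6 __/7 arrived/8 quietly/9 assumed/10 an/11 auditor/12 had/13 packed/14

The marked gap is inside the relative clause, the subject of "arrived".
Its filler is the head noun "lawyer" (via "who"), at word 5.
(The other dependency links word 2 to a gap after word 14.)

5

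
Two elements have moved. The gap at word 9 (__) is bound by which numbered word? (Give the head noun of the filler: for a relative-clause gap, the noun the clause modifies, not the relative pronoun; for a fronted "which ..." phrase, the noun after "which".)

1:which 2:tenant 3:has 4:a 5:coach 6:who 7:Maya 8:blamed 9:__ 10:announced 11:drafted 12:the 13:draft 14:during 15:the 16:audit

The marked gap is inside the relative clause, the direct object of "blamed".
Its filler is the head noun "coach" (via "who"), at word 5.
(The other dependency links word 2 to a gap after word 10.)

5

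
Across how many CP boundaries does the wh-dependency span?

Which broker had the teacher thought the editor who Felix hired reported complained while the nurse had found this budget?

2

"which broker" is extracted from the subject of "complained".
Boundaries crossed, outermost first: [Ø], [Ø] — 2 in total.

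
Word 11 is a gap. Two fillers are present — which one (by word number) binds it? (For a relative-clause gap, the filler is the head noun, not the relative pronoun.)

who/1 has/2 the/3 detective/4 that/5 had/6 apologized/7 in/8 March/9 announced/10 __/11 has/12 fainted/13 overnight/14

The marked gap is the subject of "fainted".
Its filler is the fronted wh-phrase "who", at word 1.
(The other dependency links word 4 to a gap after word 5.)

1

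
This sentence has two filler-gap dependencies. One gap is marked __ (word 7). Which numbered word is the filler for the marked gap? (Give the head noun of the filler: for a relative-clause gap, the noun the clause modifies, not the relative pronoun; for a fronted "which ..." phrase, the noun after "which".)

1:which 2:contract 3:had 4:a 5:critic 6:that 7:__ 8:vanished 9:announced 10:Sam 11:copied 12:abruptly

The marked gap is inside the relative clause, the subject of "vanished".
Its filler is the head noun "critic" (via "that"), at word 5.
(The other dependency links word 2 to a gap after word 11.)

5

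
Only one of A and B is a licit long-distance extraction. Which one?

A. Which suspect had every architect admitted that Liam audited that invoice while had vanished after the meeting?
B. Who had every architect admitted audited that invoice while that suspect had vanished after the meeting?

B

In A, the wh-phrase is extracted from inside an adjunct island (introduced by "while"), which blocks movement.
In B, the extraction path crosses only that-complement boundaries, which are transparent.
So B is grammatical.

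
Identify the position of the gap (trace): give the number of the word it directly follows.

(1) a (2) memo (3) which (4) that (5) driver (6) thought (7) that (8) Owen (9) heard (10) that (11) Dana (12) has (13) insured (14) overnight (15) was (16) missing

The displaced element is "a memo" (word 2).
It is linked across 2 clause boundaries (that → that).
It functions as the direct object of "insured", so the gap sits immediately after word 13 ("insured").
Base order: That driver thought that Owen heard that Dana has insured a memo overnight.

13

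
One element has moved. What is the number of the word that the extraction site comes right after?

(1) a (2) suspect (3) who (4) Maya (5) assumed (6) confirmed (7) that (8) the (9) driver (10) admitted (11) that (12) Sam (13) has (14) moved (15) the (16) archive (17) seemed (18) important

The displaced element is "a suspect" (word 2).
It is linked across 1 clause boundary (Ø).
It functions as the subject of "confirmed", so the gap sits immediately after word 5 ("assumed").
Base order: Maya assumed that a suspect confirmed that the driver admitted that Sam has moved the archive.

5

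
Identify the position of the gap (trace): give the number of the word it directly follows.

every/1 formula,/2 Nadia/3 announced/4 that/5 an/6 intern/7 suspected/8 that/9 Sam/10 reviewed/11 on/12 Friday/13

The displaced element is "every formula" (word 2).
It is linked across 2 clause boundaries (that → that).
It functions as the direct object of "reviewed", so the gap sits immediately after word 11 ("reviewed").
Base order: Nadia announced that an intern suspected that Sam reviewed every formula on Friday.

11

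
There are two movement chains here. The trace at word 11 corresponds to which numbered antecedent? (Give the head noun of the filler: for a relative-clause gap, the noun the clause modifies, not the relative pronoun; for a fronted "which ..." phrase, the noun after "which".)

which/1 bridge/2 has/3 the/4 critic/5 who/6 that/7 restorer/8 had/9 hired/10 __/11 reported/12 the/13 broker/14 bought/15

5

The marked gap is inside the relative clause, the direct object of "hired".
Its filler is the head noun "critic" (via "who"), at word 5.
(The other dependency links word 2 to a gap after word 15.)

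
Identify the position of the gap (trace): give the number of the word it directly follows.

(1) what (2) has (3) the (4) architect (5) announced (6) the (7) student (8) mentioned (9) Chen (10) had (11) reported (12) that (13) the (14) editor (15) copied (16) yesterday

15

The displaced element is "what" (word 1).
It is linked across 3 clause boundaries (Ø → Ø → that).
It functions as the direct object of "copied", so the gap sits immediately after word 15 ("copied").
Base order: The architect has announced the student mentioned Chen had reported that the editor copied what yesterday.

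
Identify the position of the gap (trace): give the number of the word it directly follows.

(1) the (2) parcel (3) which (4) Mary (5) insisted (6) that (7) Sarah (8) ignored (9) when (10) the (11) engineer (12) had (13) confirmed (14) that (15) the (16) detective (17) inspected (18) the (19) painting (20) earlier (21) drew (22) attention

The displaced element is "the parcel" (word 2).
It is linked across 1 clause boundary (that).
It functions as the direct object of "ignored", so the gap sits immediately after word 8 ("ignored").
Base order: Mary insisted that Sarah ignored the parcel when the engineer had confirmed that the detective inspected the painting earlier.

8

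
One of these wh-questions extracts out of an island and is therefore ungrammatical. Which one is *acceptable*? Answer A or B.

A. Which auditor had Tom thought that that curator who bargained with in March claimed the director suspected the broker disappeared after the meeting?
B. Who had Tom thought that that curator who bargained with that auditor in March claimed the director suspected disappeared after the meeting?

In A, the wh-phrase is extracted from inside a complex-NP island (relative clause) (introduced by "who"), which blocks movement.
In B, the extraction path crosses only that-complement boundaries, which are transparent.
So B is grammatical.

B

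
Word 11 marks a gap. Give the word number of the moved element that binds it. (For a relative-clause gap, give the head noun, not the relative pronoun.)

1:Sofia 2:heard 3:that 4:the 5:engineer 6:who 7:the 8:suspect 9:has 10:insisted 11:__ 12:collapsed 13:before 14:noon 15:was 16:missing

5

The gap at 11 is the subject of "collapsed", inside a relative clause.
The relative pronoun is "who" (word 6); it is bound by the head noun immediately before it.
Its filler is the head noun "engineer", at word 5.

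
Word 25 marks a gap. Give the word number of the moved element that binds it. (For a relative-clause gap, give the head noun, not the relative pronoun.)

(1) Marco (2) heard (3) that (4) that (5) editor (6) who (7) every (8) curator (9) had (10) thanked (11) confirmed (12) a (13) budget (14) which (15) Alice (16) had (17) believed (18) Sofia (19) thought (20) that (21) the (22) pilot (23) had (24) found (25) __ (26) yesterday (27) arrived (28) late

13

The gap at 25 is the object of "found", inside a relative clause.
The relative pronoun is "which" (word 14); it is bound by the head noun immediately before it.
Its filler is the head noun "budget", at word 13.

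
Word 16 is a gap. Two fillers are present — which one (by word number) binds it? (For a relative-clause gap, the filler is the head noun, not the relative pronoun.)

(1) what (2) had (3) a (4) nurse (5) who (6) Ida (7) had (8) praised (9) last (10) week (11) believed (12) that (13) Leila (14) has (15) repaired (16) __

1

The marked gap is the direct object of "repaired".
Its filler is the fronted wh-phrase "what", at word 1.
(The other dependency links word 4 to a gap after word 8.)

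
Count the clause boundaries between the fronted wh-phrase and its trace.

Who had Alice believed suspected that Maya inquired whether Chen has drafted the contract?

1

"who" is extracted from the subject of "suspected".
Boundaries crossed, outermost first: [Ø] — 1 in total.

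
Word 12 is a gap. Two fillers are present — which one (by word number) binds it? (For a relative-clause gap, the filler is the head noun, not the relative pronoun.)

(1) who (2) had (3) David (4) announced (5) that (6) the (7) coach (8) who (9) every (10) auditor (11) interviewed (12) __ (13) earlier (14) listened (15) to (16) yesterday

7

The marked gap is inside the relative clause, the direct object of "interviewed".
Its filler is the head noun "coach" (via "who"), at word 7.
(The other dependency links word 1 to a gap after word 15.)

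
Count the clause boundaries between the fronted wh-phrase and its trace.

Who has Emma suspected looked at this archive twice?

1

"who" is extracted from the subject of "looked".
Boundaries crossed, outermost first: [Ø] — 1 in total.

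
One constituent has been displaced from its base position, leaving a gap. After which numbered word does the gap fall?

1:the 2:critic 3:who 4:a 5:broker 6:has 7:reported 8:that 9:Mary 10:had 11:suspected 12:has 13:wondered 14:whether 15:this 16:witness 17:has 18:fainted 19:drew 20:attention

11

The displaced element is "the critic" (word 2).
It is linked across 2 clause boundaries (that → Ø).
It functions as the subject of "wondered", so the gap sits immediately after word 11 ("suspected").
Base order: A broker has reported that Mary had suspected the critic has wondered whether this witness has fainted.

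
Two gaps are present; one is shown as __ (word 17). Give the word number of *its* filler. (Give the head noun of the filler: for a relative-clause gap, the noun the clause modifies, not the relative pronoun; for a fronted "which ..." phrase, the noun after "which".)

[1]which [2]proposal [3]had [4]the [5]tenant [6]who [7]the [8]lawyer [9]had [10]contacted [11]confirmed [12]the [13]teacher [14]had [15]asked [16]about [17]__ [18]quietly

2

The marked gap is the object of the preposition "about" of "asked".
Its filler is the fronted wh-phrase "which proposal", at word 2.
(The other dependency links word 5 to a gap after word 10.)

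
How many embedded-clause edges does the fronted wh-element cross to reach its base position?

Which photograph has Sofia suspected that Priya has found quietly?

1

"which photograph" is extracted from the object of "found".
Boundaries crossed, outermost first: [that] — 1 in total.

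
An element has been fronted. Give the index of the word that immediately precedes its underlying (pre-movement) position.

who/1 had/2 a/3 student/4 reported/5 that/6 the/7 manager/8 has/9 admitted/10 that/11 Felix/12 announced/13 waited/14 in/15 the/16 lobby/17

The displaced element is "who" (word 1).
It is linked across 3 clause boundaries (that → that → Ø).
It functions as the subject of "waited", so the gap sits immediately after word 13 ("announced").
Base order: A student had reported that the manager has admitted that Felix announced who waited in the lobby.

13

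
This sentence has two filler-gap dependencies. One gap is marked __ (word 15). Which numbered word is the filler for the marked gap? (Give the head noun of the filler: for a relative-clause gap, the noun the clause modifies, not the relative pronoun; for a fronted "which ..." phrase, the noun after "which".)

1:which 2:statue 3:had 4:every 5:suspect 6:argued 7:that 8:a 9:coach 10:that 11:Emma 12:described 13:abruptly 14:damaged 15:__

2

The marked gap is the direct object of "damaged".
Its filler is the fronted wh-phrase "which statue", at word 2.
(The other dependency links word 9 to a gap after word 12.)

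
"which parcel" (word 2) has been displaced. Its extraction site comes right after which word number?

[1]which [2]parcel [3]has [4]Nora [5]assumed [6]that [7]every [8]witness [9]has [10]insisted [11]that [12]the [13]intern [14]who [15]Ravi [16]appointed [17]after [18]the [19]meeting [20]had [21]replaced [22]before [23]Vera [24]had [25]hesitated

The displaced element is "which parcel" (word 2).
It is linked across 2 clause boundaries (that → that).
It functions as the direct object of "replaced", so the gap sits immediately after word 21 ("replaced").
Base order: Nora has assumed that every witness has insisted that the intern who Ravi appointed after the meeting had replaced which parcel before Vera had hesitated.

21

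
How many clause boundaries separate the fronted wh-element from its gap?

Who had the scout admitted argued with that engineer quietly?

"who" is extracted from the subject of "argued".
Boundaries crossed, outermost first: [Ø] — 1 in total.

1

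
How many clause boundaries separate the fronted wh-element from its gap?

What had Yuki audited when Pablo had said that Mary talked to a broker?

"what" originates inside the matrix clause — no clause boundary is crossed.

0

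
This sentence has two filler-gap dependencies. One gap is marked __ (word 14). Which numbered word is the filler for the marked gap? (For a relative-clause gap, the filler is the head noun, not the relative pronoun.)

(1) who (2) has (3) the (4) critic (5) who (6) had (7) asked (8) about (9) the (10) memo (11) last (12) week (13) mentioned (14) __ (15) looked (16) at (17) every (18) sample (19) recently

The marked gap is the subject of "looked".
Its filler is the fronted wh-phrase "who", at word 1.
(The other dependency links word 4 to a gap after word 5.)

1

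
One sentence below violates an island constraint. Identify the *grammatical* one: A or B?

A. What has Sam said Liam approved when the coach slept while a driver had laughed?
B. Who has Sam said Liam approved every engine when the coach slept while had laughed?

In B, the wh-phrase is extracted from inside an adjunct island (introduced by "when"), which blocks movement.
In A, the extraction path crosses only that-complement boundaries, which are transparent.
So A is grammatical.

A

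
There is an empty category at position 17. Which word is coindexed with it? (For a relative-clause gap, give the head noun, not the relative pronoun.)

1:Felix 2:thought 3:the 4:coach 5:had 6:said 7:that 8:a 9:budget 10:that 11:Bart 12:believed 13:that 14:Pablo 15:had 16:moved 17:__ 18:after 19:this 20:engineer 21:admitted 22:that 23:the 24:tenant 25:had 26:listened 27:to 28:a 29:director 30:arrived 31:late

The gap at 17 is the object of "moved", inside a relative clause.
The relative pronoun is "that" (word 10); it is bound by the head noun immediately before it.
Its filler is the head noun "budget", at word 9.

9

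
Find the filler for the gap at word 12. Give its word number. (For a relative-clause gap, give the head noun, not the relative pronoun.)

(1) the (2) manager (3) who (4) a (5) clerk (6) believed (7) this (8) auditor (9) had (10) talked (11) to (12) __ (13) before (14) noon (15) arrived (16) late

2

The gap at 12 is the prepositional object of "talked", inside a relative clause.
The relative pronoun is "who" (word 3); it is bound by the head noun immediately before it.
Its filler is the head noun "manager", at word 2.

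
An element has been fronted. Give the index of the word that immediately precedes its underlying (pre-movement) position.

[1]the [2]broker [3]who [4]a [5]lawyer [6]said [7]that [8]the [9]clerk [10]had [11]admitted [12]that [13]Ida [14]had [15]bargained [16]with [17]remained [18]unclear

The displaced element is "the broker" (word 2).
It is linked across 2 clause boundaries (that → that).
It functions as the object of the preposition "with" of "bargained", so the gap sits immediately after word 16 ("with").
Base order: A lawyer said that the clerk had admitted that Ida had bargained with the broker.

16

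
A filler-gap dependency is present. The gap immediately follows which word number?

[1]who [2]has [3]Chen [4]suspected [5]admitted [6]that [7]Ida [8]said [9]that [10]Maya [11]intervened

4

The displaced element is "who" (word 1).
It is linked across 1 clause boundary (Ø).
It functions as the subject of "admitted", so the gap sits immediately after word 4 ("suspected").
Base order: Chen has suspected that who admitted that Ida said that Maya intervened.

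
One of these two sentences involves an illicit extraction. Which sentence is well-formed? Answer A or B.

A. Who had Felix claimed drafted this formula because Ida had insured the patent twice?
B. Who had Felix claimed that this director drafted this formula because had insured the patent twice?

A

In B, the wh-phrase is extracted from inside an adjunct island (introduced by "because"), which blocks movement.
In A, the extraction path crosses only that-complement boundaries, which are transparent.
So A is grammatical.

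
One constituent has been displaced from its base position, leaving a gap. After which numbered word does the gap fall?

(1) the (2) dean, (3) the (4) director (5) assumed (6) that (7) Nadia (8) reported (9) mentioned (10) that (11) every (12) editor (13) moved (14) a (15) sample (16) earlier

The displaced element is "the dean" (word 2).
It is linked across 2 clause boundaries (that → Ø).
It functions as the subject of "mentioned", so the gap sits immediately after word 8 ("reported").
Base order: The director assumed that Nadia reported that the dean mentioned that every editor moved a sample earlier.

8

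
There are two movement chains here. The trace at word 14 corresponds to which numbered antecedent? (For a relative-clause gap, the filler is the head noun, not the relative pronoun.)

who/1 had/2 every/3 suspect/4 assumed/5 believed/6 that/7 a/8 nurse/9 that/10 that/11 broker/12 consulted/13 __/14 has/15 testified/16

The marked gap is inside the relative clause, the direct object of "consulted".
Its filler is the head noun "nurse" (via "that"), at word 9.
(The other dependency links word 1 to a gap after word 5.)

9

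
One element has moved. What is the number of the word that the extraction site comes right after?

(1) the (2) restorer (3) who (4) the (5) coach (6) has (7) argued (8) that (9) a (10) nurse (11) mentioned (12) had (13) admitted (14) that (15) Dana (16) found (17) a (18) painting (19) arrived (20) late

11

The displaced element is "the restorer" (word 2).
It is linked across 2 clause boundaries (that → Ø).
It functions as the subject of "admitted", so the gap sits immediately after word 11 ("mentioned").
Base order: The coach has argued that a nurse mentioned the restorer had admitted that Dana found a painting.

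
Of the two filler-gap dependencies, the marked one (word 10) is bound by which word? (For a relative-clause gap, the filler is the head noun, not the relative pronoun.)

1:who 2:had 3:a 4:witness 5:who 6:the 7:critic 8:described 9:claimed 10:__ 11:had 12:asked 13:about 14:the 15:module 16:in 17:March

1

The marked gap is the subject of "asked".
Its filler is the fronted wh-phrase "who", at word 1.
(The other dependency links word 4 to a gap after word 8.)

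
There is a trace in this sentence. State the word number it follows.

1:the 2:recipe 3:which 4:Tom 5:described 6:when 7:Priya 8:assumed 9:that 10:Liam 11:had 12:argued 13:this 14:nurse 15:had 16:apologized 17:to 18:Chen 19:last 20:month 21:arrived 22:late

5

The displaced element is "the recipe" (word 2).
It functions as the direct object of "described", so the gap sits immediately after word 5 ("described").
Base order: Tom described the recipe when Priya assumed that Liam had argued this nurse had apologized to Chen last month.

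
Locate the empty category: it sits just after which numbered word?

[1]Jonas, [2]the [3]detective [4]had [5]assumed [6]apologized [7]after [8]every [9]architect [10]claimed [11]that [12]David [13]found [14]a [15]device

5

The displaced element is "Jonas" (word 1).
It is linked across 1 clause boundary (Ø).
It functions as the subject of "apologized", so the gap sits immediately after word 5 ("assumed").
Base order: The detective had assumed Jonas apologized after every architect claimed that David found a device.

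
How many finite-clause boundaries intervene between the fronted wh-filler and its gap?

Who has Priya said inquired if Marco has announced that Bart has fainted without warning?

"who" is extracted from the subject of "inquired".
Boundaries crossed, outermost first: [Ø] — 1 in total.

1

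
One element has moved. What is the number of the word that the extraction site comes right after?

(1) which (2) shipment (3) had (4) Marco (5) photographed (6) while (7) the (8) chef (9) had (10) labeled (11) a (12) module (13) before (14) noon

5

The displaced element is "which shipment" (word 2).
It functions as the direct object of "photographed", so the gap sits immediately after word 5 ("photographed").
Base order: Marco had photographed which shipment while the chef had labeled a module before noon.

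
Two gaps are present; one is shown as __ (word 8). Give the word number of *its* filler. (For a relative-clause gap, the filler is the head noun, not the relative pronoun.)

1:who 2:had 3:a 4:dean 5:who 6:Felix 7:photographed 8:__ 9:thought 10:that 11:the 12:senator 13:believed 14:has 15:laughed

4

The marked gap is inside the relative clause, the direct object of "photographed".
Its filler is the head noun "dean" (via "who"), at word 4.
(The other dependency links word 1 to a gap after word 13.)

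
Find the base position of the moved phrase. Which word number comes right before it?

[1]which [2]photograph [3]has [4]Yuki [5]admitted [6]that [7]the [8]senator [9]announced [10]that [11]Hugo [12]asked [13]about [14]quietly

The displaced element is "which photograph" (word 2).
It is linked across 2 clause boundaries (that → that).
It functions as the object of the preposition "about" of "asked", so the gap sits immediately after word 13 ("about").
Base order: Yuki has admitted that the senator announced that Hugo asked about which photograph quietly.

13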